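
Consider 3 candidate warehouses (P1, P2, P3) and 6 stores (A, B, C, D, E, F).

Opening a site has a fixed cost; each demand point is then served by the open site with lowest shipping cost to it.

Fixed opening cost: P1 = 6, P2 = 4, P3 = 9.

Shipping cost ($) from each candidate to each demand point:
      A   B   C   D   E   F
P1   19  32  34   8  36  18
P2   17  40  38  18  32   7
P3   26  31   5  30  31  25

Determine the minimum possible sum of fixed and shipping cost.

Open {P1, P2, P3}: assign each demand point to its cheapest open site.
  A→P2 17, B→P3 31, C→P3 5, D→P1 8, E→P3 31, F→P2 7
  shipping cost 99, fixed 19 → total 118.
Compare {P2, P3}: shipping cost 109 + fixed 13 = 122.
Compare {P1, P3}: shipping cost 112 + fixed 15 = 127.
Compare {P1, P2}: shipping cost 130 + fixed 10 = 140.
All other subsets cost ≥ 122. Minimum total cost: 118.

118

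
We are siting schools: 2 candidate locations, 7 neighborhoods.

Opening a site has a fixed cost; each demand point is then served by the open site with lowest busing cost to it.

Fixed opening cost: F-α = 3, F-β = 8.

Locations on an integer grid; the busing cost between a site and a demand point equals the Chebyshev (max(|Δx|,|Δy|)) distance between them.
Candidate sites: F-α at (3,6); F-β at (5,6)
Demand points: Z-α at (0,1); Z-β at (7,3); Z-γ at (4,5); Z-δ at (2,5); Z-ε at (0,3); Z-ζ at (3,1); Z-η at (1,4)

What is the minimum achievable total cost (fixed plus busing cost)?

24

Open {F-α}: assign each demand point to its cheapest open site.
  Z-α→F-α 5, Z-β→F-α 4, Z-γ→F-α 1, Z-δ→F-α 1, Z-ε→F-α 3, Z-ζ→F-α 5, Z-η→F-α 2
  busing cost 21, fixed 3 → total 24.
Compare {F-α, F-β}: busing cost 20 + fixed 11 = 31.
Compare {F-β}: busing cost 26 + fixed 8 = 34.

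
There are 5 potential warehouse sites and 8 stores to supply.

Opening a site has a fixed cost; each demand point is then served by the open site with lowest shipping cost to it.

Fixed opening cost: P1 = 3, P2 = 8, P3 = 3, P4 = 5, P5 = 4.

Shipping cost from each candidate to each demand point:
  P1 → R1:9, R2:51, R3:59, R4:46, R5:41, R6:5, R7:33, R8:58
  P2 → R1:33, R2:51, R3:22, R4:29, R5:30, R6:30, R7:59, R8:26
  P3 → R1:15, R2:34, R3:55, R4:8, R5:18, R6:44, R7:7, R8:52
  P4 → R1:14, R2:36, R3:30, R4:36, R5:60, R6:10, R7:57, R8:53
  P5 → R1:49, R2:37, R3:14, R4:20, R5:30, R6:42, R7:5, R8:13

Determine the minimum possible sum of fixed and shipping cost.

Open {P1, P3, P5}: assign each demand point to its cheapest open site.
  R1→P1 9, R2→P3 34, R3→P5 14, R4→P3 8, R5→P3 18, R6→P1 5, R7→P5 5, R8→P5 13
  shipping cost 106, fixed 10 → total 116.
Compare {P1, P3, P4, P5}: shipping cost 106 + fixed 15 = 121.
Compare {P1, P2, P3, P5}: shipping cost 106 + fixed 18 = 124.
Compare {P3, P4, P5}: shipping cost 116 + fixed 12 = 128.
All other subsets cost ≥ 121. Minimum total cost: 116.

116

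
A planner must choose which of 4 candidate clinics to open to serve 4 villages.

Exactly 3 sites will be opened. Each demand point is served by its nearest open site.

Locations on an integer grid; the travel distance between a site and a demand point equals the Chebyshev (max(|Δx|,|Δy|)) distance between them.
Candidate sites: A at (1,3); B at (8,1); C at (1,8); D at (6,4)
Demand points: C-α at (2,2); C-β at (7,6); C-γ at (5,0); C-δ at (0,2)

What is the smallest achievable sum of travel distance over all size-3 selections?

Open {A, B, D}.
  C-α→A 1, C-β→D 2, C-γ→B 3, C-δ→A 1  ⇒ total 7.
Compare {A, C, D}: total 8.
Compare {A, B, C}: total 10.
No size-3 selection does better; minimum is 7.

7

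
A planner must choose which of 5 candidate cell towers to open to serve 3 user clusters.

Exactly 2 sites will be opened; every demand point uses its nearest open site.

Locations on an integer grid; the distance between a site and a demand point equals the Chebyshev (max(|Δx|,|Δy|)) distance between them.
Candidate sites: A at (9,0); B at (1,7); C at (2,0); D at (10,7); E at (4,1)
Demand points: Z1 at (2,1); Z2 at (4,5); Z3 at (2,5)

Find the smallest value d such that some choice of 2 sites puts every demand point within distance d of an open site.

Open {B, C}.
  Farthest demand point is Z2 at distance 3 (to B); all others are ≤ 3.
With {B, E} the worst case is 3.
With {A, E} the worst case is 4.
No size-2 selection achieves below 3.

3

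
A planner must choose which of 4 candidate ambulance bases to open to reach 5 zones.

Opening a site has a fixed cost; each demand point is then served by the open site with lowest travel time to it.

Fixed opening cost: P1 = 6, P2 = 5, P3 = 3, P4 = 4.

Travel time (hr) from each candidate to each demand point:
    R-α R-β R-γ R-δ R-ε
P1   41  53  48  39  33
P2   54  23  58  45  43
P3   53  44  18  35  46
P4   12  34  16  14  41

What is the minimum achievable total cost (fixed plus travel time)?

Open {P1, P2, P4}: assign each demand point to its cheapest open site.
  R-α→P4 12, R-β→P2 23, R-γ→P4 16, R-δ→P4 14, R-ε→P1 33
  travel time 98, fixed 15 → total 113.
Compare {P2, P4}: travel time 106 + fixed 9 = 115.
Compare {P1, P2, P3, P4}: travel time 98 + fixed 18 = 116.
Compare {P2, P3, P4}: travel time 106 + fixed 12 = 118.
All other subsets cost ≥ 115. Minimum total cost: 113.

113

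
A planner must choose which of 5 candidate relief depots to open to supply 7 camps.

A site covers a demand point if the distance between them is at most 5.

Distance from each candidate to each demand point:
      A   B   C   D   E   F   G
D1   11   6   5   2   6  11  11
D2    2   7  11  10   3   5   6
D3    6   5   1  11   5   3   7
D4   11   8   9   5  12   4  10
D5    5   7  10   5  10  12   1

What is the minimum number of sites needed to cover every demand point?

Coverage sets (demand points within 5 of each site):
  D1: {C, D}
  D2: {A, E, F}
  D3: {B, C, E, F}
  D4: {D, F}
  D5: {A, D, G}
No single site covers all 7 demand points.
But {D3, D5} covers everything, so the minimum is 2.

2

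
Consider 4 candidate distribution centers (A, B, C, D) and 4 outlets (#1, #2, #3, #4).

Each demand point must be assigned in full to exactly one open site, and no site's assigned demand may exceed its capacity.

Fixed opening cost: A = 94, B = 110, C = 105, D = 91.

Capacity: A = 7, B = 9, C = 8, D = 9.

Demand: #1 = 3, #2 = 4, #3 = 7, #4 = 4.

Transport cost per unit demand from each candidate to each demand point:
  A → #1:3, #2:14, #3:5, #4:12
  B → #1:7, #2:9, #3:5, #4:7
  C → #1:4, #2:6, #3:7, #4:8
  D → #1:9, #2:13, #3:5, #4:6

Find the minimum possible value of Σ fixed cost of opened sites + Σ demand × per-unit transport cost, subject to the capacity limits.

Open {A, C, D}; cheapest assignment that respects the capacities:
  A (cap 7, load 7): #3 — cost 7×5 = 35
  C (cap 8, load 7): #1, #2 — cost 3×4 + 4×6 = 36
  D (cap 9, load 4): #4 — cost 4×6 = 24
  Shipping 95, fixed 290 → total 385.
  Any other capacity-feasible assignment to {A, C, D} ships for at least 95.
Compare {B, C, D}: its best feasible assignment gives total 401.
Compare {A, B, D}: its best feasible assignment gives total 403.
Every other set of open sites that can feasibly serve all demand totals ≥ 401 even under its best assignment. Minimum: 385.

385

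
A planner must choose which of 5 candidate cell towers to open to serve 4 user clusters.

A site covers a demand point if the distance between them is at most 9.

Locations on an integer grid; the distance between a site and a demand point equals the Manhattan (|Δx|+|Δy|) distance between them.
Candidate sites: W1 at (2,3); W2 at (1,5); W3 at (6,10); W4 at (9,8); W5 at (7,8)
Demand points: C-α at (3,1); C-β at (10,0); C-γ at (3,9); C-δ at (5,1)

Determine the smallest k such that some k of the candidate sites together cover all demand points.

Coverage sets (demand points within 9 of each site):
  W1: {C-α, C-γ, C-δ}
  W2: {C-α, C-γ, C-δ}
  W3: {C-γ}
  W4: {C-β, C-γ}
  W5: {C-γ, C-δ}
No single site covers all 4 demand points.
But {W1, W4} covers everything, so the minimum is 2.

2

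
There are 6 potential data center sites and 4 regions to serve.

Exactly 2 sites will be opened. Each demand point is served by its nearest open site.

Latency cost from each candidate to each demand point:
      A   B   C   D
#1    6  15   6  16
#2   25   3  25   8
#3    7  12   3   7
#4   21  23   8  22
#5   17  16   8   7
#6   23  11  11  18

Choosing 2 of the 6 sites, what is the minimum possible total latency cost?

Open {#2, #3}.
  A→#3 7, B→#2 3, C→#3 3, D→#3 7  ⇒ total 20.
Compare {#1, #2}: total 23.
Compare {#1, #3}: total 28.
No size-2 selection does better; minimum is 20.

20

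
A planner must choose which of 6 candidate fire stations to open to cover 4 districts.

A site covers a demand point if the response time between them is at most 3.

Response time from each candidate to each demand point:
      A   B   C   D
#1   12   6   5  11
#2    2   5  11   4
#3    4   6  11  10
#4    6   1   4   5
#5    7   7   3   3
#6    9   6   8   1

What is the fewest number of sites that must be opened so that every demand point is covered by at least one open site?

3

Coverage sets (demand points within 3 of each site):
  #1: {}
  #2: {A}
  #3: {}
  #4: {B}
  #5: {C, D}
  #6: {D}
No 2 sites suffice: every size-2 union leaves at least one demand point uncovered.
But {#2, #4, #5} covers everything, so the minimum is 3.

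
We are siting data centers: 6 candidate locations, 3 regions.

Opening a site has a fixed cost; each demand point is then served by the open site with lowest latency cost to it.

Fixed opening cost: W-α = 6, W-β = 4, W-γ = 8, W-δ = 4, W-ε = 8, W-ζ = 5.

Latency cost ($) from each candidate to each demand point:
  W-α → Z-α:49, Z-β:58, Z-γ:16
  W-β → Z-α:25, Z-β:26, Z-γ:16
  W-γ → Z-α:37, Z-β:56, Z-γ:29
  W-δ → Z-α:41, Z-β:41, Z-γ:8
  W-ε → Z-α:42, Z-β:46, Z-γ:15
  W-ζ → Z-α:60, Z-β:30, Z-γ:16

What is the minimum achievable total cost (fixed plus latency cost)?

67

Open {W-β, W-δ}: assign each demand point to its cheapest open site.
  Z-α→W-β 25, Z-β→W-β 26, Z-γ→W-δ 8
  latency cost 59, fixed 8 → total 67.
Compare {W-β}: latency cost 67 + fixed 4 = 71.
Compare {W-β, W-δ, W-ζ}: latency cost 59 + fixed 13 = 72.
Compare {W-α, W-β, W-δ}: latency cost 59 + fixed 14 = 73.
All other subsets cost ≥ 71. Minimum total cost: 67.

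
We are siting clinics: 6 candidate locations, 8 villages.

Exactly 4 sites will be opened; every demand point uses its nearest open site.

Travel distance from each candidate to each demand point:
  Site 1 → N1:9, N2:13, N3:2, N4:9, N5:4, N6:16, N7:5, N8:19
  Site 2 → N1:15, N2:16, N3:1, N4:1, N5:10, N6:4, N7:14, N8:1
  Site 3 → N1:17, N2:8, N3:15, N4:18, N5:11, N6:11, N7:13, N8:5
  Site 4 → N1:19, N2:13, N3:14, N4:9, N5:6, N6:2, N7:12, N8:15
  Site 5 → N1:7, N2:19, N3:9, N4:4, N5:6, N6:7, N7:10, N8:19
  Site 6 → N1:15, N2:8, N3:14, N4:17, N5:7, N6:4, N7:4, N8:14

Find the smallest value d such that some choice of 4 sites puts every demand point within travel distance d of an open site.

Open {Site 1, Site 2, Site 3, Site 5}.
  Farthest demand point is N2 at travel distance 8 (to Site 3); all others are ≤ 8.
With {Site 1, Site 2, Site 5, Site 6} the worst case is 8.
With {Site 1, Site 3, Site 4, Site 5} the worst case is 8.
No size-4 selection achieves below 8.

8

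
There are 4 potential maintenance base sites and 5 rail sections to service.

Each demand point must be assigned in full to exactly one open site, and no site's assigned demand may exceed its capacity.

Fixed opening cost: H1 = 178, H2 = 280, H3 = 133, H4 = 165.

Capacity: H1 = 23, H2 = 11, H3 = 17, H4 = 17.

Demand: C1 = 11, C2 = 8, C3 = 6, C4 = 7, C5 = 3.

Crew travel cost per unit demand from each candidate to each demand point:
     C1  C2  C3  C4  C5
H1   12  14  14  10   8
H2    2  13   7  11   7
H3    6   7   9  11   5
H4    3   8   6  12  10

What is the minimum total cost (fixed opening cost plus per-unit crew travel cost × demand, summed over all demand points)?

Open {H1, H4}; cheapest assignment that respects the capacities:
  H1 (cap 23, load 18): C2, C4, C5 — cost 8×14 + 7×10 + 3×8 = 206
  H4 (cap 17, load 17): C1, C3 — cost 11×3 + 6×6 = 69
  Shipping 275, fixed 343 → total 618.
  Any other capacity-feasible assignment to {H1, H4} ships for at least 275.
Compare {H1, H3}: its best feasible assignment gives total 637.
Compare {H1, H3, H4}: its best feasible assignment gives total 686.
Every other set of open sites that can feasibly serve all demand totals ≥ 637 even under its best assignment. Minimum: 618.

618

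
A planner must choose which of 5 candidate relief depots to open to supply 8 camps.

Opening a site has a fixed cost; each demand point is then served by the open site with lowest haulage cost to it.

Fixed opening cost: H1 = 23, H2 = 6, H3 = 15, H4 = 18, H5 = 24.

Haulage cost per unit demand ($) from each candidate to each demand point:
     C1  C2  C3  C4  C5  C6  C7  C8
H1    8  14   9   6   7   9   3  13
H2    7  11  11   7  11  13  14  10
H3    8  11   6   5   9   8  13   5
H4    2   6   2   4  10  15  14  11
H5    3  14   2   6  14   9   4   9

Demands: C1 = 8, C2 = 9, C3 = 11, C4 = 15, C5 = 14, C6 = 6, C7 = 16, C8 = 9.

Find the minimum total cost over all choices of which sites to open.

447

Open {H1, H3, H4}: assign each demand point to its cheapest open site.
  C1→H4 8×2=16, C2→H4 9×6=54, C3→H4 11×2=22, C4→H4 15×4=60, C5→H1 14×7=98, C6→H3 6×8=48, C7→H1 16×3=48, C8→H3 9×5=45
  haulage cost 391, fixed 56 → total 447.
Compare {H1, H2, H3, H4}: haulage cost 391 + fixed 62 = 453.
Compare {H1, H3, H4, H5}: haulage cost 391 + fixed 80 = 471.
Compare {H1, H2, H3, H4, H5}: haulage cost 391 + fixed 86 = 477.
All other subsets cost ≥ 453. Minimum total cost: 447.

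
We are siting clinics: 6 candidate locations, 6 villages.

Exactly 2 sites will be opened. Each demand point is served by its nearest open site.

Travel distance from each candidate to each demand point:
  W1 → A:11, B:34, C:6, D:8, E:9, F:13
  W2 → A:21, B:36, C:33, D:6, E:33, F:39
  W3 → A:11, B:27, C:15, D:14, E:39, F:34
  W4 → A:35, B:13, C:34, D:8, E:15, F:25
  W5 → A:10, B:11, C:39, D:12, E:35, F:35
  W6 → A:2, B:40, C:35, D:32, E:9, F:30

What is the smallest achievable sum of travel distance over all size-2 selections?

Open {W1, W5}.
  A→W5 10, B→W5 11, C→W1 6, D→W1 8, E→W1 9, F→W1 13  ⇒ total 57.
Compare {W1, W4}: total 60.
Compare {W1, W6}: total 72.
No size-2 selection does better; minimum is 57.

57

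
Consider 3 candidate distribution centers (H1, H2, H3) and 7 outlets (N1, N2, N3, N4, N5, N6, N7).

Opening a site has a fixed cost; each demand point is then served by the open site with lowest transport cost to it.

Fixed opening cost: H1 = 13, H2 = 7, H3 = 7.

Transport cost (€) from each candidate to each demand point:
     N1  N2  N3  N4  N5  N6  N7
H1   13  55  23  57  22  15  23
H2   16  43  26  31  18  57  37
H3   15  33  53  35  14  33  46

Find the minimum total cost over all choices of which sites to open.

Open {H1, H3}: assign each demand point to its cheapest open site.
  N1→H1 13, N2→H3 33, N3→H1 23, N4→H3 35, N5→H3 14, N6→H1 15, N7→H1 23
  transport cost 156, fixed 20 → total 176.
Compare {H1, H2, H3}: transport cost 152 + fixed 27 = 179.
Compare {H1, H2}: transport cost 166 + fixed 20 = 186.
Compare {H2, H3}: transport cost 189 + fixed 14 = 203.
All other subsets cost ≥ 179. Minimum total cost: 176.

176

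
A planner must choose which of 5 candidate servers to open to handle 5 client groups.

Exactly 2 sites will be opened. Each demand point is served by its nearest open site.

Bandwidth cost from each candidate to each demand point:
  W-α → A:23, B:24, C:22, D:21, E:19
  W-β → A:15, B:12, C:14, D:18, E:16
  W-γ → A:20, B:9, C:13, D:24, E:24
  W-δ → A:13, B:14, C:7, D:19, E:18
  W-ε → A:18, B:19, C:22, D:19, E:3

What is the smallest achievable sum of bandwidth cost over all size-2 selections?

56

Open {W-δ, W-ε}.
  A→W-δ 13, B→W-δ 14, C→W-δ 7, D→W-δ 19, E→W-ε 3  ⇒ total 56.
Compare {W-β, W-ε}: total 62.
Compare {W-γ, W-ε}: total 62.
No size-2 selection does better; minimum is 56.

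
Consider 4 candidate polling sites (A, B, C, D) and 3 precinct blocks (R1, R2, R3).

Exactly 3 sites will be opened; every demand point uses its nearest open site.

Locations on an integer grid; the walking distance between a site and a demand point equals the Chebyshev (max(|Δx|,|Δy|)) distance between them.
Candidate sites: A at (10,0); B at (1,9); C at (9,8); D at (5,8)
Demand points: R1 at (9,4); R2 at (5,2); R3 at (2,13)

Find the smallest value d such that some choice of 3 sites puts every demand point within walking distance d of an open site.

5

Open {A, B, C}.
  Farthest demand point is R2 at walking distance 5 (to A); all others are ≤ 5.
With {A, B, D} the worst case is 5.
With {A, C, D} the worst case is 5.
No size-3 selection achieves below 5.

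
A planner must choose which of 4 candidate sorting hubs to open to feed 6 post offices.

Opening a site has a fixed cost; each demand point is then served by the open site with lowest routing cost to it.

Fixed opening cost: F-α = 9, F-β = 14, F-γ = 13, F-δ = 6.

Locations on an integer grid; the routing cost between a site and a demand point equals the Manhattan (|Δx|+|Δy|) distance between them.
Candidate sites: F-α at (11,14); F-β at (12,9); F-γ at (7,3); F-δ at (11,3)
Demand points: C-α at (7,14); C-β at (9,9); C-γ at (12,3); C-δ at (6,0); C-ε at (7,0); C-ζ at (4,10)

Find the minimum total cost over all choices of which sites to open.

53

Open {F-α, F-δ}: assign each demand point to its cheapest open site.
  C-α→F-α 4, C-β→F-α 7, C-γ→F-δ 1, C-δ→F-δ 8, C-ε→F-δ 7, C-ζ→F-α 11
  routing cost 38, fixed 15 → total 53.
Compare {F-γ}: routing cost 41 + fixed 13 = 54.
Compare {F-α, F-γ}: routing cost 33 + fixed 22 = 55.
Compare {F-γ, F-δ}: routing cost 37 + fixed 19 = 56.
All other subsets cost ≥ 54. Minimum total cost: 53.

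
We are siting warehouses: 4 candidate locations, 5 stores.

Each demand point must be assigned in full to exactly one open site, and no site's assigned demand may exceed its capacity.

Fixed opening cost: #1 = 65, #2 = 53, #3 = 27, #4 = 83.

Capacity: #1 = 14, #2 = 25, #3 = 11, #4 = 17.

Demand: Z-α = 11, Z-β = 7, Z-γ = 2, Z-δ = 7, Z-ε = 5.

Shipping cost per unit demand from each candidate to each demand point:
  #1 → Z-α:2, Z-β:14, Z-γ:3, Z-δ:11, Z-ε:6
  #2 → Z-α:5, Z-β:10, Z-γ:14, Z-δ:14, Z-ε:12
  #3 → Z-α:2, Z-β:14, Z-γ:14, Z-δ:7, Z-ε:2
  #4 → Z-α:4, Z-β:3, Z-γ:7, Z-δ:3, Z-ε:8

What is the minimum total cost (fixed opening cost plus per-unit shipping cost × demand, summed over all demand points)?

Open {#1, #3, #4}; cheapest assignment that respects the capacities:
  #1 (cap 14, load 13): Z-α, Z-γ — cost 11×2 + 2×3 = 28
  #3 (cap 11, load 5): Z-ε — cost 5×2 = 10
  #4 (cap 17, load 14): Z-β, Z-δ — cost 7×3 + 7×3 = 42
  Shipping 80, fixed 175 → total 255.
  Any other capacity-feasible assignment to {#1, #3, #4} ships for at least 80.
Compare {#2, #3, #4}: its best feasible assignment gives total 284.
Compare {#2, #4}: its best feasible assignment gives total 307.
Every other set of open sites that can feasibly serve all demand totals ≥ 284 even under its best assignment. Minimum: 255.

255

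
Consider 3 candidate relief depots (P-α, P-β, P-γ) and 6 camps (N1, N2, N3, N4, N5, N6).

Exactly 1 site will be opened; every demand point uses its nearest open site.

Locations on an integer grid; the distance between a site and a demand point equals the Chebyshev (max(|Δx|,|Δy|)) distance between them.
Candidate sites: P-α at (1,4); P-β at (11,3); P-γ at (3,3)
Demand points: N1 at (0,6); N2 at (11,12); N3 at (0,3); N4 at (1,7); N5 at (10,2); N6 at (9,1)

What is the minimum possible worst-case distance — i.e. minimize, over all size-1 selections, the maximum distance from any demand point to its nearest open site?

9

Open {P-γ}.
  Farthest demand point is N2 at distance 9 (to P-γ); all others are ≤ 9.
With {P-α} the worst case is 10.
With {P-β} the worst case is 11.
No size-1 selection achieves below 9.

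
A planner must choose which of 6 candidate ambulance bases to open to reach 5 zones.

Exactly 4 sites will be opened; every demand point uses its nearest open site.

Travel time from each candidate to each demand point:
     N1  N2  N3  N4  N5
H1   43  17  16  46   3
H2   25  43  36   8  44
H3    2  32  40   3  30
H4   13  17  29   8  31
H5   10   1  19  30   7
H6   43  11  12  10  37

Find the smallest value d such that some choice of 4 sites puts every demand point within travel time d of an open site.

12

Open {H1, H2, H3, H6}.
  Farthest demand point is N3 at travel time 12 (to H6); all others are ≤ 12.
With {H1, H2, H5, H6} the worst case is 12.
With {H1, H3, H4, H6} the worst case is 12.
No size-4 selection achieves below 12.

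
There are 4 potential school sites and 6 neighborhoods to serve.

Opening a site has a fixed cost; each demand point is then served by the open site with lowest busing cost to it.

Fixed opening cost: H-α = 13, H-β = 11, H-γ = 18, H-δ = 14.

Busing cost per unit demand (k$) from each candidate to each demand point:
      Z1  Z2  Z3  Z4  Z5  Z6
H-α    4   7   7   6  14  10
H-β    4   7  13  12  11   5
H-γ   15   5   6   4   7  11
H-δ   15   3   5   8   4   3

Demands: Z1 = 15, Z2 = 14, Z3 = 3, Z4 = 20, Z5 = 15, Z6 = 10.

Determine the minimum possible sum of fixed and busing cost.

Open {H-β, H-γ, H-δ}: assign each demand point to its cheapest open site.
  Z1→H-β 15×4=60, Z2→H-δ 14×3=42, Z3→H-δ 3×5=15, Z4→H-γ 20×4=80, Z5→H-δ 15×4=60, Z6→H-δ 10×3=30
  busing cost 287, fixed 43 → total 330.
Compare {H-α, H-γ, H-δ}: busing cost 287 + fixed 45 = 332.
Compare {H-α, H-β, H-γ, H-δ}: busing cost 287 + fixed 56 = 343.
Compare {H-α, H-δ}: busing cost 327 + fixed 27 = 354.
All other subsets cost ≥ 332. Minimum total cost: 330.

330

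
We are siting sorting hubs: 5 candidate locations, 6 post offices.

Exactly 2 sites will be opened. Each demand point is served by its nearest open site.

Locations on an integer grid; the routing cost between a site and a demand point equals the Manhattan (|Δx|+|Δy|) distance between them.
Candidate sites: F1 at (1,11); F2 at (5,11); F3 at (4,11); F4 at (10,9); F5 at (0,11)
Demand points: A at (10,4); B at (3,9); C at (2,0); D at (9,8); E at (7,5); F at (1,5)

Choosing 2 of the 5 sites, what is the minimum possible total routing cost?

36

Open {F1, F4}.
  A→F4 5, B→F1 4, C→F1 12, D→F4 2, E→F4 7, F→F1 6  ⇒ total 36.
Compare {F3, F4}: total 39.
Compare {F4, F5}: total 39.
No size-2 selection does better; minimum is 36.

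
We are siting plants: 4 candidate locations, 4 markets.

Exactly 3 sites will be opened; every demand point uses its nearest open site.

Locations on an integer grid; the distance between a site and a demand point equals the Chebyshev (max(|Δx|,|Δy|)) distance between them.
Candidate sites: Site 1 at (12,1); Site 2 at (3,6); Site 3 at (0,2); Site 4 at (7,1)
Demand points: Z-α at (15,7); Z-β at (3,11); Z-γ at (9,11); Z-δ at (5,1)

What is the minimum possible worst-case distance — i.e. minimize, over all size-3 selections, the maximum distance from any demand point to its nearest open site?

6

Open {Site 1, Site 2, Site 3}.
  Farthest demand point is Z-α at distance 6 (to Site 1); all others are ≤ 6.
With {Site 1, Site 2, Site 4} the worst case is 6.
With {Site 2, Site 3, Site 4} the worst case is 8.
No size-3 selection achieves below 6.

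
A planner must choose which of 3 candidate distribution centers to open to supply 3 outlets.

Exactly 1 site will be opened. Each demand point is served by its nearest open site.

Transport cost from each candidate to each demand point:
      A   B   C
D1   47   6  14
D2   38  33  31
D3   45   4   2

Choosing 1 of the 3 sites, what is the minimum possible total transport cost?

51

Open {D3}.
  A→D3 45, B→D3 4, C→D3 2  ⇒ total 51.
Compare {D1}: total 67.
Compare {D2}: total 102.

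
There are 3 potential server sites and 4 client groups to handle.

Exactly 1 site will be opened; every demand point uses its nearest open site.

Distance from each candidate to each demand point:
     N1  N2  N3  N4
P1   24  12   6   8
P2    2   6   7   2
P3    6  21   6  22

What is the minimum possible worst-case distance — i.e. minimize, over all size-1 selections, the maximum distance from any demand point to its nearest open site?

Open {P2}.
  Farthest demand point is N3 at distance 7 (to P2); all others are ≤ 7.
With {P3} the worst case is 22.
With {P1} the worst case is 24.
No size-1 selection achieves below 7.

7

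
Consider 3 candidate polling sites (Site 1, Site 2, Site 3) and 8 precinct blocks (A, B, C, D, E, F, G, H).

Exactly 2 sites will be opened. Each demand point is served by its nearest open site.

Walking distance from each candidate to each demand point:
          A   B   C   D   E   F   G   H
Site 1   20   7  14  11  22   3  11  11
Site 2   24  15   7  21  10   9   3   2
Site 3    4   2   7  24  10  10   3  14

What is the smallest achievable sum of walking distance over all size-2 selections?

51

Open {Site 1, Site 3}.
  A→Site 3 4, B→Site 3 2, C→Site 3 7, D→Site 1 11, E→Site 3 10, F→Site 1 3, G→Site 3 3, H→Site 1 11  ⇒ total 51.
Compare {Site 2, Site 3}: total 58.
Compare {Site 1, Site 2}: total 63.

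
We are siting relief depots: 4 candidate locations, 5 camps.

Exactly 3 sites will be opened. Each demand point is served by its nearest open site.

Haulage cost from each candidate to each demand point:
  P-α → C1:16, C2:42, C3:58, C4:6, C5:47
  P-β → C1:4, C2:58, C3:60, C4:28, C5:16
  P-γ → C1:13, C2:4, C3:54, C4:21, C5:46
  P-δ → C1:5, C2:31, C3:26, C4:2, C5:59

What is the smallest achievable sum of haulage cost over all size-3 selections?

Open {P-β, P-γ, P-δ}.
  C1→P-β 4, C2→P-γ 4, C3→P-δ 26, C4→P-δ 2, C5→P-β 16  ⇒ total 52.
Compare {P-α, P-β, P-δ}: total 79.
Compare {P-α, P-γ, P-δ}: total 83.
No size-3 selection does better; minimum is 52.

52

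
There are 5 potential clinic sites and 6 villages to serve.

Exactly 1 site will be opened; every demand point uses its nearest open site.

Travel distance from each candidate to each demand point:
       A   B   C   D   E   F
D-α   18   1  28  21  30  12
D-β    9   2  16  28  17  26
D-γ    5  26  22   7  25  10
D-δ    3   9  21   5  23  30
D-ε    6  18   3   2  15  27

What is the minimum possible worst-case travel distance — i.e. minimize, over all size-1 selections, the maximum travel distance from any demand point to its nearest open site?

Open {D-γ}.
  Farthest demand point is B at travel distance 26 (to D-γ); all others are ≤ 26.
With {D-ε} the worst case is 27.
With {D-β} the worst case is 28.
No size-1 selection achieves below 26.

26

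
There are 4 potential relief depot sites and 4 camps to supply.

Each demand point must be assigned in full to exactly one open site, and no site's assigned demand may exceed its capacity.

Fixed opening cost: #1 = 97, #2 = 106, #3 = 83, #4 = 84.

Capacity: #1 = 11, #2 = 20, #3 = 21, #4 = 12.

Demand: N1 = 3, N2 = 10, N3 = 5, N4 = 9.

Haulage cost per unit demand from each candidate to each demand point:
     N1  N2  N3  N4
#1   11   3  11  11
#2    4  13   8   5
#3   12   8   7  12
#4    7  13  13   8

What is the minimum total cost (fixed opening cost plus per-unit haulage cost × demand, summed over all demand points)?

Open {#1, #2}; cheapest assignment that respects the capacities:
  #1 (cap 11, load 10): N2 — cost 10×3 = 30
  #2 (cap 20, load 17): N1, N3, N4 — cost 3×4 + 5×8 + 9×5 = 97
  Shipping 127, fixed 203 → total 330.
  Any other capacity-feasible assignment to {#1, #2} ships for at least 127.
Compare {#2, #3}: its best feasible assignment gives total 361.
Compare {#3, #4}: its best feasible assignment gives total 375.
Every other set of open sites that can feasibly serve all demand totals ≥ 361 even under its best assignment. Minimum: 330.

330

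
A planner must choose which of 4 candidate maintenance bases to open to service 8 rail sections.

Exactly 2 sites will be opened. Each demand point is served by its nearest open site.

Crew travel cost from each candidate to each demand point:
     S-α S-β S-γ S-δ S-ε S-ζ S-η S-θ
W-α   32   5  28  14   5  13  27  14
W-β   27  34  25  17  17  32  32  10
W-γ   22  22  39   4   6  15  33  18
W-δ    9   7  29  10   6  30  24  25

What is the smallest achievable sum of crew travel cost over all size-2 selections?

108

Open {W-α, W-δ}.
  S-α→W-δ 9, S-β→W-α 5, S-γ→W-α 28, S-δ→W-δ 10, S-ε→W-α 5, S-ζ→W-α 13, S-η→W-δ 24, S-θ→W-α 14  ⇒ total 108.
Compare {W-γ, W-δ}: total 112.
Compare {W-α, W-γ}: total 118.
No size-2 selection does better; minimum is 108.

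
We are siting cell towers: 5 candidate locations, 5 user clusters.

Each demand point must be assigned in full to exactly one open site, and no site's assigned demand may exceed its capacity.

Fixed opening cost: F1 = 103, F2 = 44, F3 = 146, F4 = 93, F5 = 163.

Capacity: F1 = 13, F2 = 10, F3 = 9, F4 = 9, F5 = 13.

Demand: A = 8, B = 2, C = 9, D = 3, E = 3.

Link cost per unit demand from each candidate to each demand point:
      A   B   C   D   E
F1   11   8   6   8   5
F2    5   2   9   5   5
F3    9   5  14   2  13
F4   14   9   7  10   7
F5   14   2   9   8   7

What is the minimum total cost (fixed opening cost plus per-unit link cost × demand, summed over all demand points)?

Open {F1, F2, F4}; cheapest assignment that respects the capacities:
  F1 (cap 13, load 12): C, D — cost 9×6 + 3×8 = 78
  F2 (cap 10, load 10): A, B — cost 8×5 + 2×2 = 44
  F4 (cap 9, load 3): E — cost 3×7 = 21
  Shipping 143, fixed 240 → total 383.
  Any other capacity-feasible assignment to {F1, F2, F4} ships for at least 143.
Compare {F1, F2, F3}: its best feasible assignment gives total 412.
Compare {F2, F3, F4}: its best feasible assignment gives total 435.
Every other set of open sites that can feasibly serve all demand totals ≥ 412 even under its best assignment. Minimum: 383.

383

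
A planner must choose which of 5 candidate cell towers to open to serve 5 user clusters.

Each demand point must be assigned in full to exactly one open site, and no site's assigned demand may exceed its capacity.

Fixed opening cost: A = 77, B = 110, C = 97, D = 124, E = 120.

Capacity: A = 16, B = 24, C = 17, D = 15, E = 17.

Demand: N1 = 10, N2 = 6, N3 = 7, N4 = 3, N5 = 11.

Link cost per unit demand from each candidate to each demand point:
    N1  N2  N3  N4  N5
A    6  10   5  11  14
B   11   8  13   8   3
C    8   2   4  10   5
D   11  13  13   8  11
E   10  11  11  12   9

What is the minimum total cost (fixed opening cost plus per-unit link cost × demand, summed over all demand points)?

414

Open {B, C}; cheapest assignment that respects the capacities:
  B (cap 24, load 24): N1, N4, N5 — cost 10×11 + 3×8 + 11×3 = 167
  C (cap 17, load 13): N2, N3 — cost 6×2 + 7×4 = 40
  Shipping 207, fixed 207 → total 414.
  Any other capacity-feasible assignment to {B, C} ships for at least 207.
Compare {A, B, C}: its best feasible assignment gives total 441.
Compare {A, B}: its best feasible assignment gives total 449.
Every other set of open sites that can feasibly serve all demand totals ≥ 441 even under its best assignment. Minimum: 414.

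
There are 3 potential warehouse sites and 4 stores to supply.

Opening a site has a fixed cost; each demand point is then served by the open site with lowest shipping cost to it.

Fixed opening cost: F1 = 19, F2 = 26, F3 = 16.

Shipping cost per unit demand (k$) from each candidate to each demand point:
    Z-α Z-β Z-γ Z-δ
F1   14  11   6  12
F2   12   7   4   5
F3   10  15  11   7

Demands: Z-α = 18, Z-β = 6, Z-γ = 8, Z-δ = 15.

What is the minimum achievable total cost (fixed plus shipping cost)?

371

Open {F2, F3}: assign each demand point to its cheapest open site.
  Z-α→F3 18×10=180, Z-β→F2 6×7=42, Z-γ→F2 8×4=32, Z-δ→F2 15×5=75
  shipping cost 329, fixed 42 → total 371.
Compare {F1, F2, F3}: shipping cost 329 + fixed 61 = 390.
Compare {F2}: shipping cost 365 + fixed 26 = 391.
Compare {F1, F2}: shipping cost 365 + fixed 45 = 410.
All other subsets cost ≥ 390. Minimum total cost: 371.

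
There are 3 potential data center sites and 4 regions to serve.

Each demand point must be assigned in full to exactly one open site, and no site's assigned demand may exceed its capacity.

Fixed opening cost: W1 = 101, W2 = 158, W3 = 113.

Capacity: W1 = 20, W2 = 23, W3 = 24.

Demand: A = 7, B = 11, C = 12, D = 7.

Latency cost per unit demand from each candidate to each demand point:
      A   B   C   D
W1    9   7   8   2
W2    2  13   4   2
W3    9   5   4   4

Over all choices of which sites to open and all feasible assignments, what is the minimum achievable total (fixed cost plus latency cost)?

394

Open {W1, W3}; cheapest assignment that respects the capacities:
  W1 (cap 20, load 14): A, D — cost 7×9 + 7×2 = 77
  W3 (cap 24, load 23): B, C — cost 11×5 + 12×4 = 103
  Shipping 180, fixed 214 → total 394.
  Any other capacity-feasible assignment to {W1, W3} ships for at least 180.
Compare {W2, W3}: its best feasible assignment gives total 402.
Compare {W1, W2}: its best feasible assignment gives total 412.
Every other set of open sites that can feasibly serve all demand totals ≥ 402 even under its best assignment. Minimum: 394.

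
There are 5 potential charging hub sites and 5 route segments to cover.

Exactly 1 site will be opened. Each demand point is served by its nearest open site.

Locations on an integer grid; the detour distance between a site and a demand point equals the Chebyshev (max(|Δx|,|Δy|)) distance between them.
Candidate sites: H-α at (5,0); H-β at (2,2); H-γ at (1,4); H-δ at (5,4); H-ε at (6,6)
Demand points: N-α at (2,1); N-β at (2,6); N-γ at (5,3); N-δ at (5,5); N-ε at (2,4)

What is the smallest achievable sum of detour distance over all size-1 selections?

Open {H-δ}.
  N-α→H-δ 3, N-β→H-δ 3, N-γ→H-δ 1, N-δ→H-δ 1, N-ε→H-δ 3  ⇒ total 11.
Compare {H-β}: total 13.
Compare {H-γ}: total 14.
No size-1 selection does better; minimum is 11.

11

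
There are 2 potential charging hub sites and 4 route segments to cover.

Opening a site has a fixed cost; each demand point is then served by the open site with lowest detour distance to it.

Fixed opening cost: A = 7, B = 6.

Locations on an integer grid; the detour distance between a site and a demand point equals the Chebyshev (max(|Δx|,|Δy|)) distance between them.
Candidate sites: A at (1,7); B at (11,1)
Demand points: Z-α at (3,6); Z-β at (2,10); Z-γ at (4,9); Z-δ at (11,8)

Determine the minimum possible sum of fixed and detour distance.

25

Open {A}: assign each demand point to its cheapest open site.
  Z-α→A 2, Z-β→A 3, Z-γ→A 3, Z-δ→A 10
  detour distance 18, fixed 7 → total 25.
Compare {A, B}: detour distance 15 + fixed 13 = 28.
Compare {B}: detour distance 32 + fixed 6 = 38.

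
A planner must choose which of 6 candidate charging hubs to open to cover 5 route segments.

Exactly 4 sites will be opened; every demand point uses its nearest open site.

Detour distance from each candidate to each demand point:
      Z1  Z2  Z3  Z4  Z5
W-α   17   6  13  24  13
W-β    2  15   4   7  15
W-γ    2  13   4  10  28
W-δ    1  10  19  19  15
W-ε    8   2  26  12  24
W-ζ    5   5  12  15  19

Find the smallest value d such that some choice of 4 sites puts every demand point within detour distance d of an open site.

13

Open {W-α, W-β, W-γ, W-δ}.
  Farthest demand point is Z5 at detour distance 13 (to W-α); all others are ≤ 13.
With {W-α, W-β, W-γ, W-ε} the worst case is 13.
With {W-α, W-β, W-γ, W-ζ} the worst case is 13.
No size-4 selection achieves below 13.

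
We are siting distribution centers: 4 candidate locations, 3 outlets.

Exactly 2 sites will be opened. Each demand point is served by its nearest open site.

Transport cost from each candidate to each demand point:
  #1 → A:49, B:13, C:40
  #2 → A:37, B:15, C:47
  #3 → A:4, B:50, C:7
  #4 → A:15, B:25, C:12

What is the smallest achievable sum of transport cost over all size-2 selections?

Open {#1, #3}.
  A→#3 4, B→#1 13, C→#3 7  ⇒ total 24.
Compare {#2, #3}: total 26.
Compare {#3, #4}: total 36.
No size-2 selection does better; minimum is 24.

24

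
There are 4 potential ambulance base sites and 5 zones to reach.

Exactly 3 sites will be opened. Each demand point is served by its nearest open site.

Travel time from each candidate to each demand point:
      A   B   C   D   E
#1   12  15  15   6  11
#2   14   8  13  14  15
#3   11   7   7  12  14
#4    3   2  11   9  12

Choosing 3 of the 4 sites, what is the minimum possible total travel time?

Open {#1, #3, #4}.
  A→#4 3, B→#4 2, C→#3 7, D→#1 6, E→#1 11  ⇒ total 29.
Compare {#1, #2, #4}: total 33.
Compare {#2, #3, #4}: total 33.
No size-3 selection does better; minimum is 29.

29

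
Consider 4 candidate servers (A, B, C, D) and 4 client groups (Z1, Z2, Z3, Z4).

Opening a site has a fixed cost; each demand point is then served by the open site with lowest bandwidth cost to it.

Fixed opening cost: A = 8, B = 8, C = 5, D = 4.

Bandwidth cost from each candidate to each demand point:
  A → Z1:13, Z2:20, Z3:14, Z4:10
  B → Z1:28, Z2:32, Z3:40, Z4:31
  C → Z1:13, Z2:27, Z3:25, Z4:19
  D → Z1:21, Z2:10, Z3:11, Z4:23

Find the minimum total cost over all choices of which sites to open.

Open {A, D}: assign each demand point to its cheapest open site.
  Z1→A 13, Z2→D 10, Z3→D 11, Z4→A 10
  bandwidth cost 44, fixed 12 → total 56.
Compare {A, C, D}: bandwidth cost 44 + fixed 17 = 61.
Compare {C, D}: bandwidth cost 53 + fixed 9 = 62.
Compare {A, B, D}: bandwidth cost 44 + fixed 20 = 64.
All other subsets cost ≥ 61. Minimum total cost: 56.

56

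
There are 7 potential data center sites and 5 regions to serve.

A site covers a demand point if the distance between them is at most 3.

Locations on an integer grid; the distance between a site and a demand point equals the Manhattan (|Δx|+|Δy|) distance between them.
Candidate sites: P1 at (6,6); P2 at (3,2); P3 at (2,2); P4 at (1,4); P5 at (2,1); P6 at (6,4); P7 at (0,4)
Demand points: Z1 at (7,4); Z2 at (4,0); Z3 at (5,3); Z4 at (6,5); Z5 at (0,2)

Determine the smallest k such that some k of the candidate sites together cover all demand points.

2

Coverage sets (demand points within 3 of each site):
  P1: {Z1, Z4}
  P2: {Z2, Z3, Z5}
  P3: {Z5}
  P4: {Z5}
  P5: {Z2, Z5}
  P6: {Z1, Z3, Z4}
  P7: {Z5}
No single site covers all 5 demand points.
But {P1, P2} covers everything, so the minimum is 2.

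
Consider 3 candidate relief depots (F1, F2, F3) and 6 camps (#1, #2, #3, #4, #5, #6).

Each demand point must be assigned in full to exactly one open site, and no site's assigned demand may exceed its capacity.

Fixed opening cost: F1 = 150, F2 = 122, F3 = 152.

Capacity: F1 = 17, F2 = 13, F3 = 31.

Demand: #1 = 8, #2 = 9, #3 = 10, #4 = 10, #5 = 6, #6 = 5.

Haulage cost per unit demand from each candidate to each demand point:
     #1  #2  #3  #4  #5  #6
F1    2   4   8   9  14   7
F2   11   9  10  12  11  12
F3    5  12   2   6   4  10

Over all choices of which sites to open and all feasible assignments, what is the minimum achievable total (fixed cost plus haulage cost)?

508

Open {F1, F3}; cheapest assignment that respects the capacities:
  F1 (cap 17, load 17): #1, #2 — cost 8×2 + 9×4 = 52
  F3 (cap 31, load 31): #3, #4, #5, #6 — cost 10×2 + 10×6 + 6×4 + 5×10 = 154
  Shipping 206, fixed 302 → total 508.
  Any other capacity-feasible assignment to {F1, F3} ships for at least 206.
Compare {F1, F2, F3}: its best feasible assignment gives total 630.
Every other set of open sites that can feasibly serve all demand totals ≥ 630 even under its best assignment. Minimum: 508.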